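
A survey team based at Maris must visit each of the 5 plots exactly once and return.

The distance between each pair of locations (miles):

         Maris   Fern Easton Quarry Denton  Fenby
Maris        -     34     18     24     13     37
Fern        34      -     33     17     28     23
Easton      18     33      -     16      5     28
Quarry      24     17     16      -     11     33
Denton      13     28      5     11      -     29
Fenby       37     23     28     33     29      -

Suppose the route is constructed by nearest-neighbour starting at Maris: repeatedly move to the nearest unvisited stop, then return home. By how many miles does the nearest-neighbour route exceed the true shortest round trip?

Maris: Denton=13, Easton=18, Quarry=24, Fern=34, Fenby=37 ⇒ Denton
Denton: Easton=5, Quarry=11, Fern=28, Fenby=29 ⇒ Easton
Easton: Quarry=16, Fenby=28, Fern=33 ⇒ Quarry
Quarry: Fern=17, Fenby=33 ⇒ Fern
Fern: Fenby=23 ⇒ Fenby
NN route Maris → Denton → Easton → Quarry → Fern → Fenby → Maris costs 111.
Optimal: Maris → Easton → Fenby → Fern → Quarry → Denton → Maris costs 110 (by enumerating all 60 distinct tours).
Excess = 111 − 110 = 1.

Excess over optimum: 1 miles.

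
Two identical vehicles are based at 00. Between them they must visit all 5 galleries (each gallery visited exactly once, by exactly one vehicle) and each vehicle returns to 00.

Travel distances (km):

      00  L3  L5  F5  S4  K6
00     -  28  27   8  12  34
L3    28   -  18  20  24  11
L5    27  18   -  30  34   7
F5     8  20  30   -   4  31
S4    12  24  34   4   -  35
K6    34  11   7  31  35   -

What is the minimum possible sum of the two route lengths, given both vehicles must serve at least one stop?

97 km — the smallest possible combined total.

There are 2^4 − 1 = 15 ways to divide the 5 stops into two non-empty groups. For each, the best each vehicle can do is its own shortest tour through its group:
  {L3} + {L5, F5, S4, K6}: 56 + 81 = 137
  {L5} + {L3, F5, S4, K6}: 54 + 81 = 135
  {L3, L5} + {F5, S4, K6}: 73 + 81 = 154
  {F5} + {L3, L5, S4, K6}: 16 + 81 = 97
  {L3, F5} + {L5, S4, K6}: 56 + 81 = 137
  {L5, F5} + {L3, S4, K6}: 65 + 81 = 146
  … (15 splits in total)
Best: vehicle 1 00 → F5 → 00 = 16; vehicle 2 00 → L5 → K6 → L3 → S4 → 00 = 81; combined 97.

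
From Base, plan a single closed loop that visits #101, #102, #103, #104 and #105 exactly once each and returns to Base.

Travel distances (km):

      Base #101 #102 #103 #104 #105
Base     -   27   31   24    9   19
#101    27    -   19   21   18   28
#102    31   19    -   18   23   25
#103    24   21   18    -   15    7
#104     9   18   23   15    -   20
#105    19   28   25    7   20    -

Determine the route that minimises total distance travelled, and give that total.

There are 60 distinct closed tours to check (reversals are equivalent).
Base - #101 - #102 - #103 - #104 - #105 - Base: 27+19+18+15+20+19 = 118
Base - #101 - #102 - #103 - #105 - #104 - Base: 27+19+18+7+20+9 = 100
Base - #101 - #102 - #104 - #103 - #105 - Base: 27+19+23+15+7+19 = 110
Base - #101 - #102 - #104 - #105 - #103 - Base: 27+19+23+20+7+24 = 120
Base - #101 - #102 - #105 - #103 - #104 - Base: 27+19+25+7+15+9 = 102
Base - #101 - #102 - #105 - #104 - #103 - Base: 27+19+25+20+15+24 = 130
Base - #101 - #103 - #102 - #104 - #105 - Base: 27+21+18+23+20+19 = 128
Base - #101 - #103 - #102 - #105 - #104 - Base: 27+21+18+25+20+9 = 120
Base - #101 - #103 - #104 - #102 - #105 - Base: 27+21+15+23+25+19 = 130
Base - #101 - #103 - #104 - #105 - #102 - Base: 27+21+15+20+25+31 = 139
Base - #101 - #103 - #105 - #102 - #104 - Base: 27+21+7+25+23+9 = 112
Base - #101 - #103 - #105 - #104 - #102 - Base: 27+21+7+20+23+31 = 129
Base - #101 - #104 - #102 - #103 - #105 - Base: 27+18+23+18+7+19 = 112
Base - #101 - #104 - #102 - #105 - #103 - Base: 27+18+23+25+7+24 = 124
… (46 more)
Base - #104 - #101 - #102 - #103 - #105 - Base: 9+18+19+18+7+19 = 90  ← best
The minimum is 90.
One optimal route: Base → #104 → #101 → #102 → #103 → #105 → Base (or its reverse).

Minimum total distance: 90 km.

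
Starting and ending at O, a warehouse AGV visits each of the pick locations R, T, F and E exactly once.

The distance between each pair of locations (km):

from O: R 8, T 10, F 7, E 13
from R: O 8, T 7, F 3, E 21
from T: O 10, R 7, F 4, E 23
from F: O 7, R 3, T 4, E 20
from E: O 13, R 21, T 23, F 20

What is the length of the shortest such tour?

Minimum total distance: 51 km.

There are 12 distinct closed tours to check (reversals are equivalent).
O - R - T - F - E - O: 8+7+4+20+13 = 52
O - R - T - E - F - O: 8+7+23+20+7 = 65
O - R - F - T - E - O: 8+3+4+23+13 = 51
O - R - F - E - T - O: 8+3+20+23+10 = 64
O - R - E - T - F - O: 8+21+23+4+7 = 63
O - R - E - F - T - O: 8+21+20+4+10 = 63
O - T - R - F - E - O: 10+7+3+20+13 = 53
O - T - R - E - F - O: 10+7+21+20+7 = 65
O - T - F - R - E - O: 10+4+3+21+13 = 51
O - T - E - R - F - O: 10+23+21+3+7 = 64
O - F - R - T - E - O: 7+3+7+23+13 = 53
O - F - T - R - E - O: 7+4+7+21+13 = 52
The minimum is 51.
One optimal route: O → R → F → T → E → O (or its reverse).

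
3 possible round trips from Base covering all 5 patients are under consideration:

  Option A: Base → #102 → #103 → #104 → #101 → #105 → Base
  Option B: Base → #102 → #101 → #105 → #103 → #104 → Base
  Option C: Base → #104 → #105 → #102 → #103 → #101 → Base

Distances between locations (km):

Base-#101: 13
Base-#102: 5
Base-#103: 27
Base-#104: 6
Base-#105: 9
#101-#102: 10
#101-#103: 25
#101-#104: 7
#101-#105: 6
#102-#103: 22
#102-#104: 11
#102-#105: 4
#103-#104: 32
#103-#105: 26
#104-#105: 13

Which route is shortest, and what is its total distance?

Shortest is Option A, total 81 km.

Option A: 5 + 22 + 32 + 7 + 6 + 9 = 81
Option B: 5 + 10 + 6 + 26 + 32 + 6 = 85
Option C: 6 + 13 + 4 + 22 + 25 + 13 = 83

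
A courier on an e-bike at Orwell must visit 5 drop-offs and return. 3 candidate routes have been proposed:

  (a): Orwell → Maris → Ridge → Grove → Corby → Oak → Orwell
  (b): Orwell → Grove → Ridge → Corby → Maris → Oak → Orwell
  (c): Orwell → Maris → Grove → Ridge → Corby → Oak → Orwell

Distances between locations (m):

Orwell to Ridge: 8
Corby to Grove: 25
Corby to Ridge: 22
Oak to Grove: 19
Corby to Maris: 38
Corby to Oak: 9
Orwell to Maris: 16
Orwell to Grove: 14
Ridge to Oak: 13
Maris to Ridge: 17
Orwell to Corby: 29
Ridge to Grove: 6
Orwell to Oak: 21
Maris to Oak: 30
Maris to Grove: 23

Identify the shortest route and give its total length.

(a): 16 + 17 + 6 + 25 + 9 + 21 = 94
(b): 14 + 6 + 22 + 38 + 30 + 21 = 131
(c): 16 + 23 + 6 + 22 + 9 + 21 = 97

94 m — (a) is the shortest.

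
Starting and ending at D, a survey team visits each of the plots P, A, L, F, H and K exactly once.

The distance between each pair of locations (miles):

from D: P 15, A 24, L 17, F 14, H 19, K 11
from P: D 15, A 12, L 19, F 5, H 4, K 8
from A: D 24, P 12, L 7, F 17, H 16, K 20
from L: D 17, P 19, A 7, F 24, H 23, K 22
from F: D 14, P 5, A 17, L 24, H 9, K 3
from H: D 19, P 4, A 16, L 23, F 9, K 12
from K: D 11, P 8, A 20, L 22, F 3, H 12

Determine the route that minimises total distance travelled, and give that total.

Shortest round trip = 63 miles.

There are 360 distinct closed tours to check (reversals are equivalent).
D-P-A-L-F-H-K-D: 15+12+7+24+9+12+11 = 90
D-P-A-L-F-K-H-D: 15+12+7+24+3+12+19 = 92
D-P-A-L-H-F-K-D: 15+12+7+23+9+3+11 = 80
D-P-A-L-H-K-F-D: 15+12+7+23+12+3+14 = 86
D-P-A-L-K-F-H-D: 15+12+7+22+3+9+19 = 87
D-P-A-L-K-H-F-D: 15+12+7+22+12+9+14 = 91
D-P-A-F-L-H-K-D: 15+12+17+24+23+12+11 = 114
D-P-A-F-L-K-H-D: 15+12+17+24+22+12+19 = 121
… (352 more)
D-L-A-P-H-F-K-D: 17+7+12+4+9+3+11 = 63  ← best
The minimum is 63.
One optimal route: D → L → A → P → H → F → K → D (or its reverse).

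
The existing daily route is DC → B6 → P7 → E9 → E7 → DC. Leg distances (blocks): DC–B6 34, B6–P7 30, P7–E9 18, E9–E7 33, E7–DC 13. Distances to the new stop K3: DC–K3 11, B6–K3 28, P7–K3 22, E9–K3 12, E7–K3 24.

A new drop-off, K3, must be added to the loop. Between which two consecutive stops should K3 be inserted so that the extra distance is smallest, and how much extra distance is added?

Minimum extra distance: 3 blocks, inserting K3 between E9 and E7.

Insertion cost between consecutive stops i–j is d(i,K3) + d(K3,j) − d(i,j):
  between DC and B6: 11 + 28 − 34 = 5
  between B6 and P7: 28 + 22 − 30 = 20
  between P7 and E9: 22 + 12 − 18 = 16
  between E9 and E7: 12 + 24 − 33 = 3
  between E7 and DC: 24 + 11 − 13 = 22
Cheapest insertion is between E9 and E7, adding 3.
New total = 128 + 3 = 131.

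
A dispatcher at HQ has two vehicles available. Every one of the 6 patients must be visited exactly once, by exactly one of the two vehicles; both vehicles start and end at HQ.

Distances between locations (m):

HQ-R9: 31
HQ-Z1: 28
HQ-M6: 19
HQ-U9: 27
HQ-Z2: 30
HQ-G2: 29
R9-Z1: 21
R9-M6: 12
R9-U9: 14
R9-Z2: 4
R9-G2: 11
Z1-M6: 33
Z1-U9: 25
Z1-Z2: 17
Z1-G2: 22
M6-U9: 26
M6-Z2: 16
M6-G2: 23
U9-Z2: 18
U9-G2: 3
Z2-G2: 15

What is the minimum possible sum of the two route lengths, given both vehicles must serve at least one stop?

There are 2^5 − 1 = 31 ways to divide the 6 stops into two non-empty groups. For each, the best each vehicle can do is its own shortest tour through its group:
  {R9} + {Z1, M6, U9, Z2, G2}: 62 + 104 = 166
  {Z1} + {R9, M6, U9, Z2, G2}: 56 + 80 = 136
  {R9, Z1} + {M6, U9, Z2, G2}: 80 + 80 = 160
  {M6} + {R9, Z1, U9, Z2, G2}: 38 + 90 = 128
  {R9, M6} + {Z1, U9, Z2, G2}: 62 + 90 = 152
  {Z1, M6} + {R9, U9, Z2, G2}: 80 + 75 = 155
  … (31 splits in total)
Best: vehicle 1 HQ → M6 → HQ = 38; vehicle 2 HQ → Z1 → Z2 → R9 → G2 → U9 → HQ = 90; combined 128.

Minimum combined distance: 128 m.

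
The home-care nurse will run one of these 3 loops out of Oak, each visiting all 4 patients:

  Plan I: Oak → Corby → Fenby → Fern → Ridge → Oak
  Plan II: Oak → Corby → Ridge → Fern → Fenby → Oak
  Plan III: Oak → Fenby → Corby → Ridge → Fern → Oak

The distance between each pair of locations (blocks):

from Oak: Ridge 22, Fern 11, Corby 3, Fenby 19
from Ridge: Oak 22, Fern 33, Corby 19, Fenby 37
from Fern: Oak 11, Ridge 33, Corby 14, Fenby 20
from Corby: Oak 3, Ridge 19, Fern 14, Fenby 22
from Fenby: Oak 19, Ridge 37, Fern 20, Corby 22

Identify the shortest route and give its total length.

Plan I: 3 + 22 + 20 + 33 + 22 = 100
Plan II: 3 + 19 + 33 + 20 + 19 = 94
Plan III: 19 + 22 + 19 + 33 + 11 = 104

Shortest is Plan II, total 94 blocks.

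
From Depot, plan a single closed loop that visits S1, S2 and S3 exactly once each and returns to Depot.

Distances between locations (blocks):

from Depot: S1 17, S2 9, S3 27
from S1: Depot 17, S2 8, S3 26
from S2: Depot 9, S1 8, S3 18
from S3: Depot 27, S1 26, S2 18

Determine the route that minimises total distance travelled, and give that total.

Minimum total distance: 70 blocks.

Depot→S1→S2→S3→Depot: 17+8+18+27 = 70
Depot→S1→S3→S2→Depot: 17+26+18+9 = 70
Depot→S2→S1→S3→Depot: 9+8+26+27 = 70
The minimum is 70.
One optimal route: Depot → S1 → S2 → S3 → Depot (or its reverse).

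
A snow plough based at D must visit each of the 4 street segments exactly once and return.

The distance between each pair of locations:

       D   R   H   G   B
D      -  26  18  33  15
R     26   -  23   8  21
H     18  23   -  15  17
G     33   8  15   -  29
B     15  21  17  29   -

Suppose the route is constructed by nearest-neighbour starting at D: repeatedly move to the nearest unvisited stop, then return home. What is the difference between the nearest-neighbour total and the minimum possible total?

4 longer than the optimal tour.

D: B=15, H=18, R=26, G=33 ⇒ B
B: H=17, R=21, G=29 ⇒ H
H: G=15, R=23 ⇒ G
G: R=8 ⇒ R
NN route D → B → H → G → R → D costs 81.
Optimal: D → H → G → R → B → D costs 77 (by enumerating all 12 distinct tours).
Excess = 81 − 77 = 4.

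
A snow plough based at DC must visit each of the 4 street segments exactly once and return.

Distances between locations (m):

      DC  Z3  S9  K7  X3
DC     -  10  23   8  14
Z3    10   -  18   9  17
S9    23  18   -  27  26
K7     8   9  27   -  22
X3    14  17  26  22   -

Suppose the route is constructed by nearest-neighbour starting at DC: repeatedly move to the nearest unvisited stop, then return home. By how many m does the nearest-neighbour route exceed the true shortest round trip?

The nearest-neighbour route is 8 m longer than optimal.

From DC: K7=8, Z3=10, X3=14, S9=23 → choose K7 (8).
From K7: Z3=9, X3=22, S9=27 → choose Z3 (9).
From Z3: X3=17, S9=18 → choose X3 (17).
From X3: S9=26 → choose S9 (26).
NN route DC → K7 → Z3 → X3 → S9 → DC costs 83.
Optimal: DC → K7 → Z3 → S9 → X3 → DC costs 75 (by enumerating all 12 distinct tours).
Excess = 83 − 75 = 8.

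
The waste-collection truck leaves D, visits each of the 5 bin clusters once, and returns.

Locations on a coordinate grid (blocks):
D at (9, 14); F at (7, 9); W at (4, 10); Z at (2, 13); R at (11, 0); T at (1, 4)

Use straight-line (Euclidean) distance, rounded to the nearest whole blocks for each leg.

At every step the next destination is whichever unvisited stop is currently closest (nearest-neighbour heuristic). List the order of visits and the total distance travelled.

Total distance 46 blocks via the nearest-neighbour route D → F → W → Z → T → R → D.

From D: distances to unvisited — F=5, W=6, Z=7, T=13, R=14. Nearest is F (5).
From F: distances to unvisited — W=3, Z=6, T=8, R=10. Nearest is W (3).
From W: distances to unvisited — Z=4, T=7, R=12. Nearest is Z (4).
From Z: distances to unvisited — T=9, R=16. Nearest is T (9).
From T: distances to unvisited — R=11. Nearest is R (11).
Return R→D: 14.
Total = 5 + 3 + 4 + 9 + 11 + 14 = 46.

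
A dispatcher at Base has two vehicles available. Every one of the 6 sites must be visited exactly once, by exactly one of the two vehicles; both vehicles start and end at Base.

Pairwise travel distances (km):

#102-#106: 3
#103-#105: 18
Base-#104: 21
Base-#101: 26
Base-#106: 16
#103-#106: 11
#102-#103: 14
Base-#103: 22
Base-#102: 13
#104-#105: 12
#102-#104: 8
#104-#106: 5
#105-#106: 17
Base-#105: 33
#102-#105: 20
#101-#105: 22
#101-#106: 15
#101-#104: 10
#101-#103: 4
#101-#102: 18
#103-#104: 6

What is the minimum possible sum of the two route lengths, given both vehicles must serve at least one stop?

107 km — the smallest possible combined total.

Check every non-empty split of the stops between the two vehicles; for each half take its own optimal tour:
  {#101} + {#102, #103, #104, #105, #106}: 52 + 73 = 125
  {#102} + {#101, #103, #104, #105, #106}: 26 + 81 = 107
  {#101, #102} + {#103, #104, #105, #106}: 57 + 73 = 130
  {#103} + {#101, #102, #104, #105, #106}: 44 + 81 = 125
  {#101, #103} + {#102, #104, #105, #106}: 52 + 66 = 118
  {#102, #103} + {#101, #104, #105, #106}: 49 + 81 = 130
  … (31 splits in total)
Best: vehicle 1 Base → #102 → Base = 26; vehicle 2 Base → #101 → #103 → #104 → #105 → #106 → Base = 81; combined 107.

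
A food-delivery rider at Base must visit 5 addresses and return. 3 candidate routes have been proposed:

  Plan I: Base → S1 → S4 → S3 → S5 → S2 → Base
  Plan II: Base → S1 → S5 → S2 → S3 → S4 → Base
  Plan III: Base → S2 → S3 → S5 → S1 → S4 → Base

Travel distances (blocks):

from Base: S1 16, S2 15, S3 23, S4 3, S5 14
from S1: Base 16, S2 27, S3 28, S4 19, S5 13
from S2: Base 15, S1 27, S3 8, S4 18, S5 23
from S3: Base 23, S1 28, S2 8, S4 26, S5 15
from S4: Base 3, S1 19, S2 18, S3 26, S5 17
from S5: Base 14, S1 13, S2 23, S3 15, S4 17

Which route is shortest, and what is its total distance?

Plan I: 16 + 19 + 26 + 15 + 23 + 15 = 114
Plan II: 16 + 13 + 23 + 8 + 26 + 3 = 89
Plan III: 15 + 8 + 15 + 13 + 19 + 3 = 73

73 blocks — Plan III is the shortest.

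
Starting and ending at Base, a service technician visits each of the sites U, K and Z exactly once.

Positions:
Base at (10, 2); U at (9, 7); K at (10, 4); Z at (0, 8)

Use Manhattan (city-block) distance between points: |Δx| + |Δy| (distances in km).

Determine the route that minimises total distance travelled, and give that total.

Shortest round trip = 32 km.

With 3 stops there are 3!/2 = 3 distinct round trips (a route and its reverse cost the same).
Base-U-K-Z-Base: 6+4+14+16 = 40
Base-U-Z-K-Base: 6+10+14+2 = 32
Base-K-U-Z-Base: 2+4+10+16 = 32
The minimum is 32.
One optimal route: Base → U → Z → K → Base (or its reverse).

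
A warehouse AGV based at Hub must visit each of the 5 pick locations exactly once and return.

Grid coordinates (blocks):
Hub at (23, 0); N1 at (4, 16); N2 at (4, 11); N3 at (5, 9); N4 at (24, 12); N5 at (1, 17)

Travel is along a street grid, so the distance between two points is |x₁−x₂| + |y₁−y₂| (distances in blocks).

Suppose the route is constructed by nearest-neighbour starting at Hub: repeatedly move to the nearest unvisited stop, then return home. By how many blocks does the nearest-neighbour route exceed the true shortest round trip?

From Hub: N4=13, N3=27, N2=30, N1=35, N5=39 → choose N4 (13).
From N4: N2=21, N3=22, N1=24, N5=28 → choose N2 (21).
From N2: N3=3, N1=5, N5=9 → choose N3 (3).
From N3: N1=8, N5=12 → choose N1 (8).
From N1: N5=4 → choose N5 (4).
NN route Hub → N4 → N2 → N3 → N1 → N5 → Hub costs 88.
Optimal: Hub → N3 → N2 → N1 → N5 → N4 → Hub costs 80 (by enumerating all 60 distinct tours).
Excess = 88 − 80 = 8.

8 blocks longer than the optimal tour.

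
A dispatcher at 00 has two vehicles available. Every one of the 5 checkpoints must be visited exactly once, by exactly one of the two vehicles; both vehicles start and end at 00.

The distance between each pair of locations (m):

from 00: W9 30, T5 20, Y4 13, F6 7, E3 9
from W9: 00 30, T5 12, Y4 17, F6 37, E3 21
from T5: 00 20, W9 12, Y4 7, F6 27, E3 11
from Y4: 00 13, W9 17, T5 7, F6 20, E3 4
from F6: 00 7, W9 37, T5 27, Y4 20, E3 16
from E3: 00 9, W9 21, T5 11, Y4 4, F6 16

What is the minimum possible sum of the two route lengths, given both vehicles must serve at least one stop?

Try each way of splitting the stops between the two vehicles (each non-empty) and, for each split, find the best tour for each vehicle:
  {W9} + {T5, Y4, F6, E3}: 60 + 54 = 114
  {T5} + {W9, Y4, F6, E3}: 40 + 74 = 114
  {W9, T5} + {Y4, F6, E3}: 62 + 40 = 102
  {Y4} + {W9, T5, F6, E3}: 26 + 76 = 102
  {W9, Y4} + {T5, F6, E3}: 60 + 54 = 114
  {T5, Y4} + {W9, F6, E3}: 40 + 74 = 114
  … (15 splits in total)
  {F6} + {W9, T5, Y4, E3}: 14 + 62 = 76  ← best
Best: vehicle 1 00 → F6 → 00 = 14; vehicle 2 00 → W9 → T5 → Y4 → E3 → 00 = 62; combined 76.

76 m — the smallest possible combined total.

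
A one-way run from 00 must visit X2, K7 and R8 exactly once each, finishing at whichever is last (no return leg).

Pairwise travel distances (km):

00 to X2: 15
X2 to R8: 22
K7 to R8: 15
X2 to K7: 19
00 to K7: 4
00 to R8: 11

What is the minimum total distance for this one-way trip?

There are 3! = 6 possible orderings.
00 - X2 - K7 - R8: 15+19+15 = 49
00 - X2 - R8 - K7: 15+22+15 = 52
00 - K7 - X2 - R8: 4+19+22 = 45
00 - K7 - R8 - X2: 4+15+22 = 41
00 - R8 - X2 - K7: 11+22+19 = 52
00 - R8 - K7 - X2: 11+15+19 = 45
The minimum is 41.
One shortest path: 00 → K7 → R8 → X2.

Minimum one-way distance = 41 km.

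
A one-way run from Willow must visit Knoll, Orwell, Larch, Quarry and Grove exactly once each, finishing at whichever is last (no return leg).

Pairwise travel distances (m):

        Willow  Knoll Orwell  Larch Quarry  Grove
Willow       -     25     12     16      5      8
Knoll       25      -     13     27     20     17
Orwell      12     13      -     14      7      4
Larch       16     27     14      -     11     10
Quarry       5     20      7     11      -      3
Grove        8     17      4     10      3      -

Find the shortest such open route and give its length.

Minimum one-way distance = 43 m.

There are 5! = 120 possible orderings.
Willow → Knoll → Orwell → Larch → Quarry → Grove: 25+13+14+11+3 = 66
Willow → Knoll → Orwell → Larch → Grove → Quarry: 25+13+14+10+3 = 65
Willow → Knoll → Orwell → Quarry → Larch → Grove: 25+13+7+11+10 = 66
Willow → Knoll → Orwell → Quarry → Grove → Larch: 25+13+7+3+10 = 58
Willow → Knoll → Orwell → Grove → Larch → Quarry: 25+13+4+10+11 = 63
Willow → Knoll → Orwell → Grove → Quarry → Larch: 25+13+4+3+11 = 56
Willow → Knoll → Larch → Orwell → Quarry → Grove: 25+27+14+7+3 = 76
Willow → Knoll → Larch → Orwell → Grove → Quarry: 25+27+14+4+3 = 73
Willow → Knoll → Larch → Quarry → Orwell → Grove: 25+27+11+7+4 = 74
Willow → Knoll → Larch → Quarry → Grove → Orwell: 25+27+11+3+4 = 70
Willow → Knoll → Larch → Grove → Orwell → Quarry: 25+27+10+4+7 = 73
Willow → Knoll → Larch → Grove → Quarry → Orwell: 25+27+10+3+7 = 72
Willow → Knoll → Quarry → Orwell → Larch → Grove: 25+20+7+14+10 = 76
Willow → Knoll → Quarry → Orwell → Grove → Larch: 25+20+7+4+10 = 66
… (106 more)
Willow → Quarry → Larch → Grove → Orwell → Knoll: 5+11+10+4+13 = 43  ← best
The minimum is 43.
One shortest path: Willow → Quarry → Larch → Grove → Orwell → Knoll.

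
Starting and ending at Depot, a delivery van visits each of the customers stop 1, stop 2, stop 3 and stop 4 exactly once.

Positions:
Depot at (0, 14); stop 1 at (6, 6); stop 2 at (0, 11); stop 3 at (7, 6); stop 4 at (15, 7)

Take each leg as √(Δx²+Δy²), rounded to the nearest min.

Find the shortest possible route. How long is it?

Depot-stop 1-stop 2-stop 3-stop 4-Depot: 10+8+9+8+17 = 52
Depot-stop 1-stop 2-stop 4-stop 3-Depot: 10+8+16+8+11 = 53
Depot-stop 1-stop 3-stop 2-stop 4-Depot: 10+1+9+16+17 = 53
Depot-stop 1-stop 3-stop 4-stop 2-Depot: 10+1+8+16+3 = 38
Depot-stop 1-stop 4-stop 2-stop 3-Depot: 10+9+16+9+11 = 55
Depot-stop 1-stop 4-stop 3-stop 2-Depot: 10+9+8+9+3 = 39
Depot-stop 2-stop 1-stop 3-stop 4-Depot: 3+8+1+8+17 = 37
Depot-stop 2-stop 1-stop 4-stop 3-Depot: 3+8+9+8+11 = 39
Depot-stop 2-stop 3-stop 1-stop 4-Depot: 3+9+1+9+17 = 39
Depot-stop 2-stop 4-stop 1-stop 3-Depot: 3+16+9+1+11 = 40
Depot-stop 3-stop 1-stop 2-stop 4-Depot: 11+1+8+16+17 = 53
Depot-stop 3-stop 2-stop 1-stop 4-Depot: 11+9+8+9+17 = 54
The minimum is 37.
One optimal route: Depot → stop 2 → stop 1 → stop 3 → stop 4 → Depot (or its reverse).

Shortest round trip = 37 min.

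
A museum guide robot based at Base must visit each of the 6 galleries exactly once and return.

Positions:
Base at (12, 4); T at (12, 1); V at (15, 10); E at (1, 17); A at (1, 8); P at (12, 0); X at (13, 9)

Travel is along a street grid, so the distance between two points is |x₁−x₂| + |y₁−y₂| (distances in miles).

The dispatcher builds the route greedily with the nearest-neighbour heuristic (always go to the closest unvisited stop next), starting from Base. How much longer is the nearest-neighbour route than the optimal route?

Base: T=3, P=4, X=6, V=9, A=15, E=24 ⇒ T
T: P=1, X=9, V=12, A=18, E=27 ⇒ P
P: X=10, V=13, A=19, E=28 ⇒ X
X: V=3, A=13, E=20 ⇒ V
V: A=16, E=21 ⇒ A
A: E=9 ⇒ E
NN route Base → T → P → X → V → A → E → Base costs 66.
Optimal: Base → T → P → A → E → V → X → Base costs 62 (by enumerating all 360 distinct tours).
Excess = 66 − 62 = 4.

4 miles longer than the optimal tour.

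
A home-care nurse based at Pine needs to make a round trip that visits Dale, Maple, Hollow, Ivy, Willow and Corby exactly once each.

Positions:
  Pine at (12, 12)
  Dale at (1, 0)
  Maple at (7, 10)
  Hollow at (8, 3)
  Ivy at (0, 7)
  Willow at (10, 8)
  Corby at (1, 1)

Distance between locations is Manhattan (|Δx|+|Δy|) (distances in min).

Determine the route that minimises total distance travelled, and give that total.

Pine - Dale - Maple - Hollow - Ivy - Willow - Corby - Pine: 23+16+8+12+11+16+22 = 108
Pine - Dale - Maple - Hollow - Ivy - Corby - Willow - Pine: 23+16+8+12+7+16+6 = 88
Pine - Dale - Maple - Hollow - Willow - Ivy - Corby - Pine: 23+16+8+7+11+7+22 = 94
Pine - Dale - Maple - Hollow - Willow - Corby - Ivy - Pine: 23+16+8+7+16+7+17 = 94
Pine - Dale - Maple - Hollow - Corby - Ivy - Willow - Pine: 23+16+8+9+7+11+6 = 80
Pine - Dale - Maple - Hollow - Corby - Willow - Ivy - Pine: 23+16+8+9+16+11+17 = 100
Pine - Dale - Maple - Ivy - Hollow - Willow - Corby - Pine: 23+16+10+12+7+16+22 = 106
Pine - Dale - Maple - Ivy - Hollow - Corby - Willow - Pine: 23+16+10+12+9+16+6 = 92
… (352 more)
Pine - Maple - Ivy - Dale - Corby - Hollow - Willow - Pine: 7+10+8+1+9+7+6 = 48  ← best
The minimum is 48.
One optimal route: Pine → Maple → Ivy → Dale → Corby → Hollow → Willow → Pine (or its reverse).

Shortest round trip = 48 min.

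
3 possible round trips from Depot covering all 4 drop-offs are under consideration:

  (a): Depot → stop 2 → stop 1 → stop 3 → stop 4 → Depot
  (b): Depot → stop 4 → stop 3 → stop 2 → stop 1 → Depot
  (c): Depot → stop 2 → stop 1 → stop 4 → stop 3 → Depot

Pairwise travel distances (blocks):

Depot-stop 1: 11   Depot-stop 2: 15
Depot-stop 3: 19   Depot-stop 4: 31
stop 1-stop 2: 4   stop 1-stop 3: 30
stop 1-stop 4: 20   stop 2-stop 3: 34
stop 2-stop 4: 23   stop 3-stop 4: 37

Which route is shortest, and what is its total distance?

(a): 15 + 4 + 30 + 37 + 31 = 117
(b): 31 + 37 + 34 + 4 + 11 = 117
(c): 15 + 4 + 20 + 37 + 19 = 95

95 blocks — (c) is the shortest.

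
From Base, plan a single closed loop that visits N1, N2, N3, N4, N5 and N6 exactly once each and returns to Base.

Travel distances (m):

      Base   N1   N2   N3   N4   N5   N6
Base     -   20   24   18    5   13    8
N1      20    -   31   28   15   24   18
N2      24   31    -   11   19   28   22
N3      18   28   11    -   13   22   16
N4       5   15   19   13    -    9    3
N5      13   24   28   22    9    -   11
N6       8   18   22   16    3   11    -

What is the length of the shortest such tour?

102 m — the shortest possible round trip.

With 6 stops there are 6!/2 = 360 distinct round trips (a route and its reverse cost the same).
Base - N1 - N2 - N3 - N4 - N5 - N6 - Base: 20+31+11+13+9+11+8 = 103
Base - N1 - N2 - N3 - N4 - N6 - N5 - Base: 20+31+11+13+3+11+13 = 102
Base - N1 - N2 - N3 - N5 - N4 - N6 - Base: 20+31+11+22+9+3+8 = 104
Base - N1 - N2 - N3 - N5 - N6 - N4 - Base: 20+31+11+22+11+3+5 = 103
Base - N1 - N2 - N3 - N6 - N4 - N5 - Base: 20+31+11+16+3+9+13 = 103
Base - N1 - N2 - N3 - N6 - N5 - N4 - Base: 20+31+11+16+11+9+5 = 103
Base - N1 - N2 - N4 - N3 - N5 - N6 - Base: 20+31+19+13+22+11+8 = 124
Base - N1 - N2 - N4 - N3 - N6 - N5 - Base: 20+31+19+13+16+11+13 = 123
… (352 more)
The minimum is 102.
One optimal route: Base → N1 → N2 → N3 → N4 → N6 → N5 → Base (or its reverse).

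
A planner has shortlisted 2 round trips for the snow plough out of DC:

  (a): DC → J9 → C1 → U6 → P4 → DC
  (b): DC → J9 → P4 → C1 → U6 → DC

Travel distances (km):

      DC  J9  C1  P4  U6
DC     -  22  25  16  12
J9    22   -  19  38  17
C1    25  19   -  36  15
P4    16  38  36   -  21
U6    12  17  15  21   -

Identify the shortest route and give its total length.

(a): 22 + 19 + 15 + 21 + 16 = 93
(b): 22 + 38 + 36 + 15 + 12 = 123

Shortest is (a), total 93 km.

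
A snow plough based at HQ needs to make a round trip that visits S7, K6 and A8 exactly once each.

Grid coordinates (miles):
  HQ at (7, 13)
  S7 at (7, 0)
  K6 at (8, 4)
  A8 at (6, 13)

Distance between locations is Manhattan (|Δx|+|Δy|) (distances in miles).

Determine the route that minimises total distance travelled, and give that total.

With 3 stops there are 3!/2 = 3 distinct round trips (a route and its reverse cost the same).
HQ-S7-K6-A8-HQ: 13+5+11+1 = 30
HQ-S7-A8-K6-HQ: 13+14+11+10 = 48
HQ-K6-S7-A8-HQ: 10+5+14+1 = 30
The minimum is 30.
One optimal route: HQ → S7 → K6 → A8 → HQ (or its reverse).

Shortest round trip = 30 miles.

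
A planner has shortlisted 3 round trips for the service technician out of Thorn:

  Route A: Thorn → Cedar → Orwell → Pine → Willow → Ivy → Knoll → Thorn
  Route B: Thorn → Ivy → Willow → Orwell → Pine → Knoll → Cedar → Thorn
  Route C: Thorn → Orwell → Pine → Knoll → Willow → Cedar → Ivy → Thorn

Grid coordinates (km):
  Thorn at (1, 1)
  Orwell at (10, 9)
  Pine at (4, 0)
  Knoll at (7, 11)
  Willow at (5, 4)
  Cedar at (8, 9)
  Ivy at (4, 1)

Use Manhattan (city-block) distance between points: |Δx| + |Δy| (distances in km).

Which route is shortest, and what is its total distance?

Route A: 15 + 2 + 15 + 5 + 4 + 13 + 16 = 70
Route B: 3 + 4 + 10 + 15 + 14 + 3 + 15 = 64
Route C: 17 + 15 + 14 + 9 + 8 + 12 + 3 = 78

Shortest is Route B, total 64 km.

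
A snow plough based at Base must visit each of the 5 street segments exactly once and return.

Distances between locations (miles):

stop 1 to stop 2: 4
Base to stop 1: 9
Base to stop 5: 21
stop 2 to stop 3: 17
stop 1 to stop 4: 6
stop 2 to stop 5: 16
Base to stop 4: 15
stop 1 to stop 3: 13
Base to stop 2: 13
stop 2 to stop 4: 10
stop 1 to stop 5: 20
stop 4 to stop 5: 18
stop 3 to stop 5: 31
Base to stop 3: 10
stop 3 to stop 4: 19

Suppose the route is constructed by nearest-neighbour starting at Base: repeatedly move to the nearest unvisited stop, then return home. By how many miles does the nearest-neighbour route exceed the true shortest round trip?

The nearest-neighbour route is 6 miles longer than optimal.

From Base: stop 1=9, stop 3=10, stop 2=13, stop 4=15, stop 5=21 → choose stop 1 (9).
From stop 1: stop 2=4, stop 4=6, stop 3=13, stop 5=20 → choose stop 2 (4).
From stop 2: stop 4=10, stop 5=16, stop 3=17 → choose stop 4 (10).
From stop 4: stop 5=18, stop 3=19 → choose stop 5 (18).
From stop 5: stop 3=31 → choose stop 3 (31).
NN route Base → stop 1 → stop 2 → stop 4 → stop 5 → stop 3 → Base costs 82.
Optimal: Base → stop 1 → stop 2 → stop 5 → stop 4 → stop 3 → Base costs 76 (by enumerating all 60 distinct tours).
Excess = 82 − 76 = 6.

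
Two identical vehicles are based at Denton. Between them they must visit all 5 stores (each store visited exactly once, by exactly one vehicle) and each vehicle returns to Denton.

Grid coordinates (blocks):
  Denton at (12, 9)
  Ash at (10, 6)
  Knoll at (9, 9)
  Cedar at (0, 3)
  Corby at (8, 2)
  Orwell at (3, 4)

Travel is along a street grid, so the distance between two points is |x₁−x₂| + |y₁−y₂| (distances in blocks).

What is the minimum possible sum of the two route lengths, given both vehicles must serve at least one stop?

Minimum combined distance: 44 blocks.

There are 2^4 − 1 = 15 ways to divide the 5 stops into two non-empty groups. For each, the best each vehicle can do is its own shortest tour through its group:
  {Ash} + {Knoll, Cedar, Corby, Orwell}: 10 + 38 = 48
  {Knoll} + {Ash, Cedar, Corby, Orwell}: 6 + 38 = 44
  {Ash, Knoll} + {Cedar, Corby, Orwell}: 12 + 38 = 50
  {Cedar} + {Ash, Knoll, Corby, Orwell}: 36 + 32 = 68
  {Ash, Cedar} + {Knoll, Corby, Orwell}: 36 + 32 = 68
  {Knoll, Cedar} + {Ash, Corby, Orwell}: 36 + 32 = 68
  … (15 splits in total)
Best: vehicle 1 Denton → Knoll → Denton = 6; vehicle 2 Denton → Ash → Corby → Cedar → Orwell → Denton = 38; combined 44.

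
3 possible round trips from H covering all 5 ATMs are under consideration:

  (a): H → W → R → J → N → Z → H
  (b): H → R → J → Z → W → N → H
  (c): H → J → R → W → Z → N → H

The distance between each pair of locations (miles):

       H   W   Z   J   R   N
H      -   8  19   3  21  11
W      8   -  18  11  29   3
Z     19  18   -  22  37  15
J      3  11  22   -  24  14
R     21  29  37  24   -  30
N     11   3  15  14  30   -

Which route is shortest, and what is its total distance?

(a): 8 + 29 + 24 + 14 + 15 + 19 = 109
(b): 21 + 24 + 22 + 18 + 3 + 11 = 99
(c): 3 + 24 + 29 + 18 + 15 + 11 = 100

99 miles — (b) is the shortest.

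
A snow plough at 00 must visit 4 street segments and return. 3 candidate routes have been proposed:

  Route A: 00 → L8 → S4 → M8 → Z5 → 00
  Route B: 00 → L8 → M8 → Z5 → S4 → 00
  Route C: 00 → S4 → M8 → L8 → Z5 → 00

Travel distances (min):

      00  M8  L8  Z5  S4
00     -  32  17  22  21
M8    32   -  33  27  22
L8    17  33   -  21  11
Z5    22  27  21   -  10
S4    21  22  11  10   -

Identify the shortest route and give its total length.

99 min — Route A is the shortest.

Route A: 17 + 11 + 22 + 27 + 22 = 99
Route B: 17 + 33 + 27 + 10 + 21 = 108
Route C: 21 + 22 + 33 + 21 + 22 = 119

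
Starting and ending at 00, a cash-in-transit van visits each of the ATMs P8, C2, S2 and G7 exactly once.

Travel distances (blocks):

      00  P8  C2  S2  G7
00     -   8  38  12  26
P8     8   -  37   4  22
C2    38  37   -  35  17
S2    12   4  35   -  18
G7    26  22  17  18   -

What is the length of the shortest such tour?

There are 12 distinct closed tours to check (reversals are equivalent).
00 → P8 → C2 → S2 → G7 → 00: 8+37+35+18+26 = 124
00 → P8 → C2 → G7 → S2 → 00: 8+37+17+18+12 = 92
00 → P8 → S2 → C2 → G7 → 00: 8+4+35+17+26 = 90
00 → P8 → S2 → G7 → C2 → 00: 8+4+18+17+38 = 85
00 → P8 → G7 → C2 → S2 → 00: 8+22+17+35+12 = 94
00 → P8 → G7 → S2 → C2 → 00: 8+22+18+35+38 = 121
00 → C2 → P8 → S2 → G7 → 00: 38+37+4+18+26 = 123
00 → C2 → P8 → G7 → S2 → 00: 38+37+22+18+12 = 127
00 → C2 → S2 → P8 → G7 → 00: 38+35+4+22+26 = 125
00 → C2 → G7 → P8 → S2 → 00: 38+17+22+4+12 = 93
00 → S2 → P8 → C2 → G7 → 00: 12+4+37+17+26 = 96
00 → S2 → C2 → P8 → G7 → 00: 12+35+37+22+26 = 132
The minimum is 85.
One optimal route: 00 → P8 → S2 → G7 → C2 → 00 (or its reverse).

Shortest round trip = 85 blocks.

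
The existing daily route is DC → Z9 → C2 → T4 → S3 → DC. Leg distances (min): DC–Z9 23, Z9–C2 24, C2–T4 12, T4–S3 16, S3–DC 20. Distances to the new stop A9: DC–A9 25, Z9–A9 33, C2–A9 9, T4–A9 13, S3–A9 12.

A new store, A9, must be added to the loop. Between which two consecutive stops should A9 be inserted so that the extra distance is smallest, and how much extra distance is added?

+9 min — insert A9 between T4 and S3.

Insertion cost between consecutive stops i–j is d(i,A9) + d(A9,j) − d(i,j):
  between DC and Z9: 25 + 33 − 23 = 35
  between Z9 and C2: 33 + 9 − 24 = 18
  between C2 and T4: 9 + 13 − 12 = 10
  between T4 and S3: 13 + 12 − 16 = 9
  between S3 and DC: 12 + 25 − 20 = 17
Cheapest insertion is between T4 and S3, adding 9.
New total = 95 + 9 = 104.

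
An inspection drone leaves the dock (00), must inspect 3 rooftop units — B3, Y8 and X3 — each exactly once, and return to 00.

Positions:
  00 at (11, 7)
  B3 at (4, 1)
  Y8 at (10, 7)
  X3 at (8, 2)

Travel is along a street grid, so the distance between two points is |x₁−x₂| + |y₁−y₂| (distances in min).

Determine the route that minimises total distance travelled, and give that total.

26 min — the shortest possible round trip.

With 3 stops there are 3!/2 = 3 distinct round trips (a route and its reverse cost the same).
00 - B3 - Y8 - X3 - 00: 13+12+7+8 = 40
00 - B3 - X3 - Y8 - 00: 13+5+7+1 = 26
00 - Y8 - B3 - X3 - 00: 1+12+5+8 = 26
The minimum is 26.
One optimal route: 00 → B3 → X3 → Y8 → 00 (or its reverse).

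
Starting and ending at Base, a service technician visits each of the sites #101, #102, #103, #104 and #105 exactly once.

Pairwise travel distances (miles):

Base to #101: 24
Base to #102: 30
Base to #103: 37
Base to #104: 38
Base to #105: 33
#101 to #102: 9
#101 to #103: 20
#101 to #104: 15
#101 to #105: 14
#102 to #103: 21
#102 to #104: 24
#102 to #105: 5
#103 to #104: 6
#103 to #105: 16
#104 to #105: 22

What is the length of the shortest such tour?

Shortest round trip = 96 miles.

Base-#101-#102-#103-#104-#105-Base: 24+9+21+6+22+33 = 115
Base-#101-#102-#103-#105-#104-Base: 24+9+21+16+22+38 = 130
Base-#101-#102-#104-#103-#105-Base: 24+9+24+6+16+33 = 112
Base-#101-#102-#104-#105-#103-Base: 24+9+24+22+16+37 = 132
Base-#101-#102-#105-#103-#104-Base: 24+9+5+16+6+38 = 98
Base-#101-#102-#105-#104-#103-Base: 24+9+5+22+6+37 = 103
Base-#101-#103-#102-#104-#105-Base: 24+20+21+24+22+33 = 144
Base-#101-#103-#102-#105-#104-Base: 24+20+21+5+22+38 = 130
Base-#101-#103-#104-#102-#105-Base: 24+20+6+24+5+33 = 112
Base-#101-#103-#104-#105-#102-Base: 24+20+6+22+5+30 = 107
Base-#101-#103-#105-#102-#104-Base: 24+20+16+5+24+38 = 127
Base-#101-#103-#105-#104-#102-Base: 24+20+16+22+24+30 = 136
Base-#101-#104-#102-#103-#105-Base: 24+15+24+21+16+33 = 133
Base-#101-#104-#102-#105-#103-Base: 24+15+24+5+16+37 = 121
… (46 more)
Base-#101-#104-#103-#105-#102-Base: 24+15+6+16+5+30 = 96  ← best
The minimum is 96.
One optimal route: Base → #101 → #104 → #103 → #105 → #102 → Base (or its reverse).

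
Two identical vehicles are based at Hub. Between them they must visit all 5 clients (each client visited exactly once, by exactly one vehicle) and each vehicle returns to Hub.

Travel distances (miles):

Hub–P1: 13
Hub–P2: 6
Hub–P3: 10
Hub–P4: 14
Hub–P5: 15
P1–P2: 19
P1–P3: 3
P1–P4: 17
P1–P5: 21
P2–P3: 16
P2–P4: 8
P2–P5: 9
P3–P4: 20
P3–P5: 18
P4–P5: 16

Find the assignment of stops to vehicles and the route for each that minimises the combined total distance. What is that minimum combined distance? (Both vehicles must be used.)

There are 2^4 − 1 = 15 ways to divide the 5 stops into two non-empty groups. For each, the best each vehicle can do is its own shortest tour through its group:
  {P1} + {P2, P3, P4, P5}: 26 + 58 = 84
  {P2} + {P1, P3, P4, P5}: 12 + 61 = 73
  {P1, P2} + {P3, P4, P5}: 38 + 58 = 96
  {P3} + {P1, P2, P4, P5}: 20 + 61 = 81
  {P1, P3} + {P2, P4, P5}: 26 + 45 = 71
  {P2, P3} + {P1, P4, P5}: 32 + 61 = 93
  … (15 splits in total)
Best: vehicle 1 Hub → P1 → P3 → Hub = 26; vehicle 2 Hub → P2 → P4 → P5 → Hub = 45; combined 71.

Minimum combined distance: 71 miles.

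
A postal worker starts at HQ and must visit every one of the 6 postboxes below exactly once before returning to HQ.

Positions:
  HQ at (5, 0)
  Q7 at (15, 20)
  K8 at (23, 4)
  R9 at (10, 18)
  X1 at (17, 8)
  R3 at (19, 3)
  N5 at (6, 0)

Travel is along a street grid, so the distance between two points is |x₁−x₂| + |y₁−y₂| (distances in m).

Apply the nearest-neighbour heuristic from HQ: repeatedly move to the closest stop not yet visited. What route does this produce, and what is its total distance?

Nearest-neighbour total = 76 m; route HQ → N5 → R3 → K8 → X1 → Q7 → R9 → HQ.

At HQ the remaining stops are N5 1, R3 17, X1 20, K8 22, R9 23, Q7 30; go to N5.
At N5 the remaining stops are R3 16, X1 19, K8 21, R9 22, Q7 29; go to R3.
At R3 the remaining stops are K8 5, X1 7, Q7 21, R9 24; go to K8.
At K8 the remaining stops are X1 10, Q7 24, R9 27; go to X1.
At X1 the remaining stops are Q7 14, R9 17; go to Q7.
At Q7 the remaining stops are R9 7; go to R9.
Return R9→HQ: 23.
Total = 1 + 16 + 5 + 10 + 14 + 7 + 23 = 76.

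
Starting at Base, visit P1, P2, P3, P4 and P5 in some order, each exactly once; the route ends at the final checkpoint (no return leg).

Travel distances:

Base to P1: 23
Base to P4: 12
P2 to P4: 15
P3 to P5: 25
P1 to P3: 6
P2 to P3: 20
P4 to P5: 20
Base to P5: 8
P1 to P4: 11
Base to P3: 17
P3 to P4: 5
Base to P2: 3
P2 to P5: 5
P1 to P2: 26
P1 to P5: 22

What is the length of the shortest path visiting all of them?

39 — the minimum one-way total.

There are 5! = 120 possible orderings.
Base - P1 - P2 - P3 - P4 - P5: 23+26+20+5+20 = 94
Base - P1 - P2 - P3 - P5 - P4: 23+26+20+25+20 = 114
Base - P1 - P2 - P4 - P3 - P5: 23+26+15+5+25 = 94
Base - P1 - P2 - P4 - P5 - P3: 23+26+15+20+25 = 109
Base - P1 - P2 - P5 - P3 - P4: 23+26+5+25+5 = 84
Base - P1 - P2 - P5 - P4 - P3: 23+26+5+20+5 = 79
Base - P1 - P3 - P2 - P4 - P5: 23+6+20+15+20 = 84
Base - P1 - P3 - P2 - P5 - P4: 23+6+20+5+20 = 74
Base - P1 - P3 - P4 - P2 - P5: 23+6+5+15+5 = 54
Base - P1 - P3 - P4 - P5 - P2: 23+6+5+20+5 = 59
Base - P1 - P3 - P5 - P2 - P4: 23+6+25+5+15 = 74
Base - P1 - P3 - P5 - P4 - P2: 23+6+25+20+15 = 89
Base - P1 - P4 - P2 - P3 - P5: 23+11+15+20+25 = 94
Base - P1 - P4 - P2 - P5 - P3: 23+11+15+5+25 = 79
… (106 more)
Base - P2 - P5 - P4 - P3 - P1: 3+5+20+5+6 = 39  ← best
The minimum is 39.
One shortest path: Base → P2 → P5 → P4 → P3 → P1.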